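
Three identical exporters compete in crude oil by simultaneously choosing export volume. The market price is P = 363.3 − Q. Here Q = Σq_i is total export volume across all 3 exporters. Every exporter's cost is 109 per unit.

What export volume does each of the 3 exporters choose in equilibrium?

A representative exporter's profit is π_i = q_i(363.3 − Q) − 109q_i, with Q = q_i + Σ_{j≠i} q_j.
First-order condition: 254.3 − 2q_i − Σ_{j≠i} q_j = 0.
Imposing symmetry (q_j = q for all j) turns Σ_{j≠i} q_j into 2q, so 254.3 = 4q and q = 63.575.

63.575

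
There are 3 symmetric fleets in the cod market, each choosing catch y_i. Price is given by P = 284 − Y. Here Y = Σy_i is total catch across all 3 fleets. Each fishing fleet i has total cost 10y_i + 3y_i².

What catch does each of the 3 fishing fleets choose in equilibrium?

A representative fishing fleet's profit is π_i = y_i(284 − Y) − 10y_i − 3y_i², with Y = y_i + Σ_{j≠i} y_j.
First-order condition: 274 − 8y_i − Σ_{j≠i} y_j = 0.
In a symmetric equilibrium every fishing fleet chooses the same y, so Σ_{j≠i} y_j = 2y. The condition becomes 274 − 10y = 0, giving y = 274/10 = 27.4.

27.4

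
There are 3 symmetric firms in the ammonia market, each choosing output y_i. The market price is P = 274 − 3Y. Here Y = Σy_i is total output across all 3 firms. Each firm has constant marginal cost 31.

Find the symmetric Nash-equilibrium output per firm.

20.25

A representative firm's profit is π_i = y_i(274 − 3Y) − 31y_i, with Y = y_i + Σ_{j≠i} y_j.
First-order condition: 243 − 6y_i − 3Σ_{j≠i} y_j = 0.
With identical firms, set every y_j = y: then 243 − 6y − 6y = 0, i.e. y = 243/12 = 20.25.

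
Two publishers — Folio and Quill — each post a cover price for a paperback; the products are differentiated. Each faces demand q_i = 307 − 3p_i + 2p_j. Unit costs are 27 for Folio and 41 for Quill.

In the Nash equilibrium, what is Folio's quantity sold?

Folio's profit: π = (p_{Folio} − 27)(307 − 3p_{Folio} + 2p_{Quill}).
∂π/∂p_{Folio} = 388 − 6p_{Folio} + 2p_{Quill} = 0 ⇒ p_{Folio} = 194/3 + (1/3)p_{Quill}.
Similarly p_{Quill} = 215/3 + (1/3)p_{Folio}.
Plugging p_{Quill} into Folio's best response: p_{Folio} = 194/3 + (1/3)(215/3 + (1/3)p_{Folio}) ⇒ (8/9)p_{Folio} = 797/9, so p_{Folio} = 99.625.
Then p_{Quill} = 215/3 + (1/3)·99.625 = 104.875.
q_{Folio} = 307 − 3·99.625 + 2·104.875 = 217.875.

217.875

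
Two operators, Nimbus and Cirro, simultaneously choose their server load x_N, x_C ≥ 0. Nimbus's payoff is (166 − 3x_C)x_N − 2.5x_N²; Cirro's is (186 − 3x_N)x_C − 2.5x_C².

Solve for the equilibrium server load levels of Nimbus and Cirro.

Expanding Nimbus's payoff: 166x_N − 3x_Cx_N − 2.5x_N².
∂π/∂x_N = 166 − 3x_C − 5x_N = 0, so x_N = 33.2 − 0.6x_C.
Likewise for Cirro: x_C = 37.2 − 0.6x_N.
Substituting the second reaction function into the first: x_N = 33.2 − 0.6(37.2 − 0.6x_N), which gives 0.64x_N = 10.88 ⇒ x_N = 17.
Then x_C = 37.2 − 0.6·17 = 27.

17, 27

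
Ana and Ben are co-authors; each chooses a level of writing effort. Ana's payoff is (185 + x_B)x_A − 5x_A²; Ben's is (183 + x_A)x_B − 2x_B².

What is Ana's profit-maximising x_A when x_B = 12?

Expanding Ana's payoff: 185x_A + x_Bx_A − 5x_A².
∂π/∂x_A = 185 + x_B − 10x_A = 0, so x_A = 18.5 + 0.1x_B.
At x_B = 12: x_A = 18.5 + 0.1·12 = 19.7.

19.7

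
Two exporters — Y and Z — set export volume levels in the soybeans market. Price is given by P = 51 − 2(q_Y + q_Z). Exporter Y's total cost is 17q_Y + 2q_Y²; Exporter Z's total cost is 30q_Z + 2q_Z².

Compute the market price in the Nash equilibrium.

40

Exporter Y's profit: π = q_Y(51 − 2(q_Y + q_Z)) − 17q_Y − 2q_Y².
∂π/∂q_Y = 34 − 8q_Y − 2q_Z = 0, so q_Y = 4.25 − 0.25q_Z.
By the same steps for Z: q_Z = 2.625 − 0.25q_Y.
Solving the two reaction functions simultaneously: (1 − (−0.25)(−0.25))q_Y = 4.25 − 0.25·2.625, so 0.9375q_Y = 115/32 and q_Y = 23/6.
Then q_Z = 2.625 − 0.25·(23/6) = 5/3.
Equilibrium price: P = 51 − 2·5.5 = 40.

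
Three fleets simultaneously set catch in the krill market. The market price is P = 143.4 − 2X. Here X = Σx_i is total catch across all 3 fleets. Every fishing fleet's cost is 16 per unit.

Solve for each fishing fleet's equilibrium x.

A representative fishing fleet's profit is π_i = x_i(143.4 − 2X) − 16x_i, with X = x_i + Σ_{j≠i} x_j.
First-order condition: 127.4 − 4x_i − 2Σ_{j≠i} x_j = 0.
In a symmetric equilibrium every fishing fleet chooses the same x, so Σ_{j≠i} x_j = 2x. The condition becomes 127.4 − 8x = 0, giving x = 127.4/8 = 15.925.

15.925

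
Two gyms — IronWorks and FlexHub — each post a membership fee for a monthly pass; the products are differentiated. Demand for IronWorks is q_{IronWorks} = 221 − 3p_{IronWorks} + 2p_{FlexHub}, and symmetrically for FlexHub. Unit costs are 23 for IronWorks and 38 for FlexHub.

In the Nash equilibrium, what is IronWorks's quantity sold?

IronWorks's profit: π = (p_{IronWorks} − 23)(221 − 3p_{IronWorks} + 2p_{FlexHub}).
∂π/∂p_{IronWorks} = 290 − 6p_{IronWorks} + 2p_{FlexHub} = 0 ⇒ p_{IronWorks} = 145/3 + (1/3)p_{FlexHub}.
Similarly p_{FlexHub} = 335/6 + (1/3)p_{IronWorks}.
Solving the two reaction functions simultaneously: (1 − (1/3)(1/3))p_{IronWorks} = 145/3 + (1/3)·(335/6), so (8/9)p_{IronWorks} = 1205/18 and p_{IronWorks} = 75.3125.
Then p_{FlexHub} = 335/6 + (1/3)·75.3125 = 80.9375.
q_{IronWorks} = 221 − 3·75.3125 + 2·80.9375 = 156.9375.

156.9375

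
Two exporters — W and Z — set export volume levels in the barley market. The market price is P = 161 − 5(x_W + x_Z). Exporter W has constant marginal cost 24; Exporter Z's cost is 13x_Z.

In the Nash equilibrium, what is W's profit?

Exporter W's profit: π = x_W(161 − 5(x_W + x_Z)) − 24x_W.
∂π/∂x_W = 137 − 10x_W − 5x_Z = 0, so x_W = 13.7 − 0.5x_Z.
By the same steps for Z: x_Z = 14.8 − 0.5x_W.
Plugging x_Z into W's best response: x_W = 13.7 − 0.5(14.8 − 0.5x_W) ⇒ 0.75x_W = 6.3, so x_W = 8.4.
Then x_Z = 14.8 − 0.5·8.4 = 10.6.
Price P = 161 − 5·19 = 66.
W's profit: (66 − 24)·8.4 = 352.8.

352.8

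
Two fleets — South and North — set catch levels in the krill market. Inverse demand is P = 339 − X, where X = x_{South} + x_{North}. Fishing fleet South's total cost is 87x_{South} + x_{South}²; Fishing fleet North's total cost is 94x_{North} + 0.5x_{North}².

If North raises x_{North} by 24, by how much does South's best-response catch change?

-6

Fishing fleet South's profit: π = x_{South}(339 − (x_{South} + x_{North})) − 87x_{South} − x_{South}².
∂π/∂x_{South} = 252 − 4x_{South} − x_{North} = 0, so x_{South} = 63 − 0.25x_{North}.
The reaction-function slope is −0.25, so a 24-unit rise in x_{North} moves x_{South} by −0.25 × 24 = −6. South's best response falls — the actions are strategic substitutes.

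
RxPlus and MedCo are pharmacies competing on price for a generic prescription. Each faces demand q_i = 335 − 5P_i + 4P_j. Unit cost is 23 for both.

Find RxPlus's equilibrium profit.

13520

RxPlus's profit: π = (P_{RxPlus} − 23)(335 − 5P_{RxPlus} + 4P_{MedCo}).
∂π/∂P_{RxPlus} = 450 − 10P_{RxPlus} + 4P_{MedCo} = 0 ⇒ P_{RxPlus} = 45 + 0.4P_{MedCo}.
Setting P_{RxPlus} = P_{MedCo} in the reaction function: P_{RxPlus} = 45 + 0.4P_{RxPlus}, so P_{RxPlus} = 45 / 0.6 = 75.
q_{RxPlus} = 335 − 5·75 + 4·75 = 260.
Profit = (75 − 23)·260 = 13520.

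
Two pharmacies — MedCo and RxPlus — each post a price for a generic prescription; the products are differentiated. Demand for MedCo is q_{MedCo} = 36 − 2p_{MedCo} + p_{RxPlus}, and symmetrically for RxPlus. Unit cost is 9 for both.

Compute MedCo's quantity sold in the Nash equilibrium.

MedCo's profit: π = (p_{MedCo} − 9)(36 − 2p_{MedCo} + p_{RxPlus}).
∂π/∂p_{MedCo} = 54 − 4p_{MedCo} + p_{RxPlus} = 0 ⇒ p_{MedCo} = 13.5 + 0.25p_{RxPlus}.
Setting p_{MedCo} = p_{RxPlus} in the reaction function: p_{MedCo} = 13.5 + 0.25p_{MedCo}, so p_{MedCo} = 13.5 / 0.75 = 18.
q_{MedCo} = 36 − 2·18 + 18 = 18.

18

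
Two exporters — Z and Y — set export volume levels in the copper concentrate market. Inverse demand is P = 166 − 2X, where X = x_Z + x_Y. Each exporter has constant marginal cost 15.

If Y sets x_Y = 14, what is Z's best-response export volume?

Exporter Z's profit: π = x_Z(166 − 2(x_Z + x_Y)) − 15x_Z.
∂π/∂x_Z = 151 − 4x_Z − 2x_Y = 0, so x_Z = 37.75 − 0.5x_Y.
At x_Y = 14: x_Z = 37.75 − 0.5·14 = 30.75.

30.75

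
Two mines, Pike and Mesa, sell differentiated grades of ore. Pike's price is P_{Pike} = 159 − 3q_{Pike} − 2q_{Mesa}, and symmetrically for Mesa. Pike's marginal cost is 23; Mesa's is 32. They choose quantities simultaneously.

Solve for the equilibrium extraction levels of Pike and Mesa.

17.5625, 15.3125

Mine Pike's profit: π = q_{Pike}(159 − 3q_{Pike} − 2q_{Mesa}) − 23q_{Pike}.
∂π/∂q_{Pike} = 136 − 6q_{Pike} − 2q_{Mesa} = 0 ⇒ q_{Pike} = 68/3 − (1/3)q_{Mesa}.
Similarly q_{Mesa} = 127/6 − (1/3)q_{Pike}.
Substituting the second reaction function into the first: q_{Pike} = 68/3 − (1/3)(127/6 − (1/3)q_{Pike}), which gives (8/9)q_{Pike} = 281/18 ⇒ q_{Pike} = 17.5625.
Then q_{Mesa} = 127/6 − (1/3)·17.5625 = 15.3125.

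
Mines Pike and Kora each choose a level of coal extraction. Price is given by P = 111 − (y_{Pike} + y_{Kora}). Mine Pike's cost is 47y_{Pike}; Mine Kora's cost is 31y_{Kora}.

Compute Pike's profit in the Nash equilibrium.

Mine Pike's profit: π = y_{Pike}(111 − (y_{Pike} + y_{Kora})) − 47y_{Pike}.
∂π/∂y_{Pike} = 64 − 2y_{Pike} − y_{Kora} = 0, so y_{Pike} = 32 − 0.5y_{Kora}.
By the same steps for Kora: y_{Kora} = 40 − 0.5y_{Pike}.
Solving the two reaction functions simultaneously: (1 − (−0.5)(−0.5))y_{Pike} = 32 − 0.5·40, so 0.75y_{Pike} = 12 and y_{Pike} = 16.
Then y_{Kora} = 40 − 0.5·16 = 32.
Price P = 111 − 48 = 63.
Pike's profit: (63 − 47)·16 = 256.

256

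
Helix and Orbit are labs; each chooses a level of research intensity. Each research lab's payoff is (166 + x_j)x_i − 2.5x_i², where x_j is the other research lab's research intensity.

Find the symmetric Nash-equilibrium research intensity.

Helix's payoff is (166 + x_O)x_H − 2.5x_H².
∂π/∂x_H = 166 + x_O − 5x_H = 0, so x_H = 33.2 + 0.2x_O.
By symmetry x_O = x_H; substituting into the reaction function, 0.8x_H = 33.2 and x_H = 41.5.

41.5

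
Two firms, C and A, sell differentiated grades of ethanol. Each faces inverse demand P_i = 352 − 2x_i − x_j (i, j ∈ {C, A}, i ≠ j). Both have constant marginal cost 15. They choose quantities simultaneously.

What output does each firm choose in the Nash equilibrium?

67.4

Firm C's profit: π = x_C(352 − 2x_C − x_A) − 15x_C.
∂π/∂x_C = 337 − 4x_C − x_A = 0 ⇒ x_C = 84.25 − 0.25x_A.
By symmetry x_A = x_C; substituting into the reaction function, 1.25x_C = 84.25 and x_C = 67.4.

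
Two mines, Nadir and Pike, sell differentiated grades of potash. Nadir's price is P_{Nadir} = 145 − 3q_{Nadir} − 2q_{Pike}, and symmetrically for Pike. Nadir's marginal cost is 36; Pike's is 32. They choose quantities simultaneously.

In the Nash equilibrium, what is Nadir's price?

Mine Nadir's profit: π = q_{Nadir}(145 − 3q_{Nadir} − 2q_{Pike}) − 36q_{Nadir}.
∂π/∂q_{Nadir} = 109 − 6q_{Nadir} − 2q_{Pike} = 0 ⇒ q_{Nadir} = 109/6 − (1/3)q_{Pike}.
Similarly q_{Pike} = 113/6 − (1/3)q_{Nadir}.
Substituting the second reaction function into the first: q_{Nadir} = 109/6 − (1/3)(113/6 − (1/3)q_{Nadir}), which gives (8/9)q_{Nadir} = 107/9 ⇒ q_{Nadir} = 13.375.
Then q_{Pike} = 113/6 − (1/3)·13.375 = 14.375.
P_{Nadir} = 145 − 3·13.375 − 2·14.375 = 76.125.

76.125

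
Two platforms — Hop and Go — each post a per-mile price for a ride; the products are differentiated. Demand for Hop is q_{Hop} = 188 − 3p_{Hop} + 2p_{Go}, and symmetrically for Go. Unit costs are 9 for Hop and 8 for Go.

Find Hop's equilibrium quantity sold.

Hop's profit: π = (p_{Hop} − 9)(188 − 3p_{Hop} + 2p_{Go}).
∂π/∂p_{Hop} = 215 − 6p_{Hop} + 2p_{Go} = 0 ⇒ p_{Hop} = 215/6 + (1/3)p_{Go}.
Similarly p_{Go} = 106/3 + (1/3)p_{Hop}.
Solving the two reaction functions simultaneously: (1 − (1/3)(1/3))p_{Hop} = 215/6 + (1/3)·(106/3), so (8/9)p_{Hop} = 857/18 and p_{Hop} = 53.5625.
Then p_{Go} = 106/3 + (1/3)·53.5625 = 53.1875.
q_{Hop} = 188 − 3·53.5625 + 2·53.1875 = 133.6875.

133.6875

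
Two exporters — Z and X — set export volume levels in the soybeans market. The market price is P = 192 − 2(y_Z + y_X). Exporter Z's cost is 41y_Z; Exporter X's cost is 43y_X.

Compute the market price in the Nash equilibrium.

Exporter Z's profit: π = y_Z(192 − 2(y_Z + y_X)) − 41y_Z.
∂π/∂y_Z = 151 − 4y_Z − 2y_X = 0, so y_Z = 37.75 − 0.5y_X.
By the same steps for X: y_X = 37.25 − 0.5y_Z.
Substituting the second reaction function into the first: y_Z = 37.75 − 0.5(37.25 − 0.5y_Z), which gives 0.75y_Z = 19.125 ⇒ y_Z = 25.5.
Then y_X = 37.25 − 0.5·25.5 = 24.5.
Equilibrium price: P = 192 − 2·50 = 92.

92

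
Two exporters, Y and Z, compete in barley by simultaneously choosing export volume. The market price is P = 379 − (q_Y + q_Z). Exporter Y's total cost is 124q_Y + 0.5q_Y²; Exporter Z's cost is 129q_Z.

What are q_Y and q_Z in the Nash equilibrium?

52, 99

Exporter Y's profit: π = q_Y(379 − (q_Y + q_Z)) − 124q_Y − 0.5q_Y².
∂π/∂q_Y = 255 − 3q_Y − q_Z = 0, so q_Y = 85 − (1/3)q_Z.
For Z: ∂π/∂q_Z = 250 − 2q_Z − q_Y = 0 ⇒ q_Z = 125 − 0.5q_Y.
Solving the two reaction functions simultaneously: (1 − (−1/3)(−0.5))q_Y = 85 − (1/3)·125, so (5/6)q_Y = 130/3 and q_Y = 52.
Then q_Z = 125 − 0.5·52 = 99.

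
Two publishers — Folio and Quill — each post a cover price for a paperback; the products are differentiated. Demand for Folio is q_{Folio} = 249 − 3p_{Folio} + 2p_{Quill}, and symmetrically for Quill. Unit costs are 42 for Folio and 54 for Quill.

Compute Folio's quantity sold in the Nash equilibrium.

162

Folio's profit: π = (p_{Folio} − 42)(249 − 3p_{Folio} + 2p_{Quill}).
∂π/∂p_{Folio} = 375 − 6p_{Folio} + 2p_{Quill} = 0 ⇒ p_{Folio} = 62.5 + (1/3)p_{Quill}.
Similarly p_{Quill} = 68.5 + (1/3)p_{Folio}.
Plugging p_{Quill} into Folio's best response: p_{Folio} = 62.5 + (1/3)(68.5 + (1/3)p_{Folio}) ⇒ (8/9)p_{Folio} = 256/3, so p_{Folio} = 96.
Then p_{Quill} = 68.5 + (1/3)·96 = 100.5.
q_{Folio} = 249 − 3·96 + 2·100.5 = 162.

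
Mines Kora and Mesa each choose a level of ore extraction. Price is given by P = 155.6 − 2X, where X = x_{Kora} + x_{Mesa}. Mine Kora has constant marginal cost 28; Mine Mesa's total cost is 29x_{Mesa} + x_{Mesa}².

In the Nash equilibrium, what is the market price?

79.24

Mine Kora's profit: π = x_{Kora}(155.6 − 2(x_{Kora} + x_{Mesa})) − 28x_{Kora}.
∂π/∂x_{Kora} = 127.6 − 4x_{Kora} − 2x_{Mesa} = 0, so x_{Kora} = 31.9 − 0.5x_{Mesa}.
For Mesa: ∂π/∂x_{Mesa} = 126.6 − 6x_{Mesa} − 2x_{Kora} = 0 ⇒ x_{Mesa} = 21.1 − (1/3)x_{Kora}.
Plugging x_{Mesa} into Kora's best response: x_{Kora} = 31.9 − 0.5(21.1 − (1/3)x_{Kora}) ⇒ (5/6)x_{Kora} = 21.35, so x_{Kora} = 25.62.
Then x_{Mesa} = 21.1 − (1/3)·25.62 = 12.56.
Equilibrium price: P = 155.6 − 2·38.18 = 79.24.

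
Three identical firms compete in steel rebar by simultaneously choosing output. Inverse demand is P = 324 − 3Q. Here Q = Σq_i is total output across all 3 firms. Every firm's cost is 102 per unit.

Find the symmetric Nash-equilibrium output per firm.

18.5

A representative firm's profit is π_i = q_i(324 − 3Q) − 102q_i, with Q = q_i + Σ_{j≠i} q_j.
First-order condition: 222 − 6q_i − 3Σ_{j≠i} q_j = 0.
With identical firms, set every q_j = q: then 222 − 6q − 6q = 0, i.e. q = 222/12 = 18.5.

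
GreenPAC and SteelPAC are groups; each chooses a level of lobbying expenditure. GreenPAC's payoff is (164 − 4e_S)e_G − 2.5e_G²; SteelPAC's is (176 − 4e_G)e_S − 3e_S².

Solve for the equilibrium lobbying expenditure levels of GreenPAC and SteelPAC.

20, 16

Expanding GreenPAC's payoff: 164e_G − 4e_Se_G − 2.5e_G².
∂π/∂e_G = 164 − 4e_S − 5e_G = 0, so e_G = 32.8 − 0.8e_S.
Likewise for SteelPAC: e_S = 88/3 − (2/3)e_G.
Substituting the second reaction function into the first: e_G = 32.8 − 0.8(88/3 − (2/3)e_G), which gives (7/15)e_G = 28/3 ⇒ e_G = 20.
Then e_S = 88/3 − (2/3)·20 = 16.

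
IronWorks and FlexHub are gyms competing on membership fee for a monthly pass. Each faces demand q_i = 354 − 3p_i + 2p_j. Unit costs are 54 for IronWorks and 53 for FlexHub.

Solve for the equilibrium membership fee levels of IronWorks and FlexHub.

IronWorks's profit: π = (p_{IronWorks} − 54)(354 − 3p_{IronWorks} + 2p_{FlexHub}).
∂π/∂p_{IronWorks} = 516 − 6p_{IronWorks} + 2p_{FlexHub} = 0 ⇒ p_{IronWorks} = 86 + (1/3)p_{FlexHub}.
Similarly p_{FlexHub} = 85.5 + (1/3)p_{IronWorks}.
Plugging p_{FlexHub} into IronWorks's best response: p_{IronWorks} = 86 + (1/3)(85.5 + (1/3)p_{IronWorks}) ⇒ (8/9)p_{IronWorks} = 114.5, so p_{IronWorks} = 128.8125.
Then p_{FlexHub} = 85.5 + (1/3)·128.8125 = 128.4375.

128.8125, 128.4375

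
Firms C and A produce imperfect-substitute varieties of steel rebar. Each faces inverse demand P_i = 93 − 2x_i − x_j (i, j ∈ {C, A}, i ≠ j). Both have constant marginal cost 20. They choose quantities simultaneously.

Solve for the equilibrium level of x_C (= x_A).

14.6

Firm C's profit: π = x_C(93 − 2x_C − x_A) − 20x_C.
∂π/∂x_C = 73 − 4x_C − x_A = 0 ⇒ x_C = 18.25 − 0.25x_A.
Setting x_C = x_A in the reaction function: x_C = 18.25 − 0.25x_C, so x_C = 18.25 / 1.25 = 14.6.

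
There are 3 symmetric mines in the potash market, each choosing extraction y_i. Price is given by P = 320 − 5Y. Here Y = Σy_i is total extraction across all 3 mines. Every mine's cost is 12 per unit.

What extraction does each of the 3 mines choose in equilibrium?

15.4

A representative mine's profit is π_i = y_i(320 − 5Y) − 12y_i, with Y = y_i + Σ_{j≠i} y_j.
First-order condition: 308 − 10y_i − 5Σ_{j≠i} y_j = 0.
With identical mines, set every y_j = y: then 308 − 10y − 10y = 0, i.e. y = 308/20 = 15.4.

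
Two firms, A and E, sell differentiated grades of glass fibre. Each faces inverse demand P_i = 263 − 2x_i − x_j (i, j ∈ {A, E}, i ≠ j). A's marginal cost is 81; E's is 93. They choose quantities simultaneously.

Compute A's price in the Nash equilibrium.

155.4

Firm A's profit: π = x_A(263 − 2x_A − x_E) − 81x_A.
∂π/∂x_A = 182 − 4x_A − x_E = 0 ⇒ x_A = 45.5 − 0.25x_E.
Similarly x_E = 42.5 − 0.25x_A.
Solving the two reaction functions simultaneously: (1 − (−0.25)(−0.25))x_A = 45.5 − 0.25·42.5, so 0.9375x_A = 34.875 and x_A = 37.2.
Then x_E = 42.5 − 0.25·37.2 = 33.2.
P_A = 263 − 2·37.2 − 33.2 = 155.4.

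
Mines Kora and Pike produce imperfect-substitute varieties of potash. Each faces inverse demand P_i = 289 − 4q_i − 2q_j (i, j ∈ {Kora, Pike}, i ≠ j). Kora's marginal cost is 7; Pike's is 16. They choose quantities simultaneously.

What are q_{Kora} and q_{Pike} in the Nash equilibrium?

Mine Kora's profit: π = q_{Kora}(289 − 4q_{Kora} − 2q_{Pike}) − 7q_{Kora}.
∂π/∂q_{Kora} = 282 − 8q_{Kora} − 2q_{Pike} = 0 ⇒ q_{Kora} = 35.25 − 0.25q_{Pike}.
Similarly q_{Pike} = 34.125 − 0.25q_{Kora}.
Substituting the second reaction function into the first: q_{Kora} = 35.25 − 0.25(34.125 − 0.25q_{Kora}), which gives 0.9375q_{Kora} = 855/32 ⇒ q_{Kora} = 28.5.
Then q_{Pike} = 34.125 − 0.25·28.5 = 27.

28.5, 27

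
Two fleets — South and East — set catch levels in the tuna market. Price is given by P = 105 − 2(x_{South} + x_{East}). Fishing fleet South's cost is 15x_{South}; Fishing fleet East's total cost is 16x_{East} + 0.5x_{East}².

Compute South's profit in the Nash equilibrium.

578

Fishing fleet South's profit: π = x_{South}(105 − 2(x_{South} + x_{East})) − 15x_{South}.
∂π/∂x_{South} = 90 − 4x_{South} − 2x_{East} = 0, so x_{South} = 22.5 − 0.5x_{East}.
For East: ∂π/∂x_{East} = 89 − 5x_{East} − 2x_{South} = 0 ⇒ x_{East} = 17.8 − 0.4x_{South}.
Solving the two reaction functions simultaneously: (1 − (−0.5)(−0.4))x_{South} = 22.5 − 0.5·17.8, so 0.8x_{South} = 13.6 and x_{South} = 17.
Then x_{East} = 17.8 − 0.4·17 = 11.
Price P = 105 − 2·28 = 49.
South's profit: (49 − 15)·17 = 578.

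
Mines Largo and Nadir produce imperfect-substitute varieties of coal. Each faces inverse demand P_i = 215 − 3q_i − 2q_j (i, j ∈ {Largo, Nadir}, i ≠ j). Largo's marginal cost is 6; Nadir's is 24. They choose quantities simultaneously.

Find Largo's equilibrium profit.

Mine Largo's profit: π = q_{Largo}(215 − 3q_{Largo} − 2q_{Nadir}) − 6q_{Largo}.
∂π/∂q_{Largo} = 209 − 6q_{Largo} − 2q_{Nadir} = 0 ⇒ q_{Largo} = 209/6 − (1/3)q_{Nadir}.
Similarly q_{Nadir} = 191/6 − (1/3)q_{Largo}.
Plugging q_{Nadir} into Largo's best response: q_{Largo} = 209/6 − (1/3)(191/6 − (1/3)q_{Largo}) ⇒ (8/9)q_{Largo} = 218/9, so q_{Largo} = 27.25.
Then q_{Nadir} = 191/6 − (1/3)·27.25 = 22.75.
P_{Largo} = 215 − 3·27.25 − 2·22.75 = 87.75.
Profit = (87.75 − 6)·27.25 = 2227.6875.

2227.6875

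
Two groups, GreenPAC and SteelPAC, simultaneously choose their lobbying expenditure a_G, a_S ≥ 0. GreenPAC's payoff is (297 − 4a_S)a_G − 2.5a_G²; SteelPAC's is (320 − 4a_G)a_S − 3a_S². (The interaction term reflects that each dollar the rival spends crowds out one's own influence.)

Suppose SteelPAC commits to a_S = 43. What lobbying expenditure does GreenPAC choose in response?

Expanding GreenPAC's payoff: 297a_G − 4a_Sa_G − 2.5a_G².
∂π/∂a_G = 297 − 4a_S − 5a_G = 0, so a_G = 59.4 − 0.8a_S.
At a_S = 43: a_G = 59.4 − 0.8·43 = 25.

25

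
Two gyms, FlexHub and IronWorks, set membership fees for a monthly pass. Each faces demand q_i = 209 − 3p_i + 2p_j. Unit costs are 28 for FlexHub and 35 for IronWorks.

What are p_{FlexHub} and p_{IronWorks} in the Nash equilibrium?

FlexHub's profit: π = (p_{FlexHub} − 28)(209 − 3p_{FlexHub} + 2p_{IronWorks}).
∂π/∂p_{FlexHub} = 293 − 6p_{FlexHub} + 2p_{IronWorks} = 0 ⇒ p_{FlexHub} = 293/6 + (1/3)p_{IronWorks}.
Similarly p_{IronWorks} = 157/3 + (1/3)p_{FlexHub}.
Solving the two reaction functions simultaneously: (1 − (1/3)(1/3))p_{FlexHub} = 293/6 + (1/3)·(157/3), so (8/9)p_{FlexHub} = 1193/18 and p_{FlexHub} = 74.5625.
Then p_{IronWorks} = 157/3 + (1/3)·74.5625 = 77.1875.

74.5625, 77.1875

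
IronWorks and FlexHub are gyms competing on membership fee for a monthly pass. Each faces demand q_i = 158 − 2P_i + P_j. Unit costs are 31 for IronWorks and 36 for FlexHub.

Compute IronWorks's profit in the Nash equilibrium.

IronWorks's profit: π = (P_{IronWorks} − 31)(158 − 2P_{IronWorks} + P_{FlexHub}).
∂π/∂P_{IronWorks} = 220 − 4P_{IronWorks} + P_{FlexHub} = 0 ⇒ P_{IronWorks} = 55 + 0.25P_{FlexHub}.
Similarly P_{FlexHub} = 57.5 + 0.25P_{IronWorks}.
Substituting the second reaction function into the first: P_{IronWorks} = 55 + 0.25(57.5 + 0.25P_{IronWorks}), which gives 0.9375P_{IronWorks} = 69.375 ⇒ P_{IronWorks} = 74.
Then P_{FlexHub} = 57.5 + 0.25·74 = 76.
q_{IronWorks} = 158 − 2·74 + 76 = 86.
Profit = (74 − 31)·86 = 3698.

3698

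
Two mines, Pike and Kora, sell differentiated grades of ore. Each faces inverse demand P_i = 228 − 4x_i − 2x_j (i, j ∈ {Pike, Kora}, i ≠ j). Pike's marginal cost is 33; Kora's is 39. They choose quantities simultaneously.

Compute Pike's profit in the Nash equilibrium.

1552.36

Mine Pike's profit: π = x_{Pike}(228 − 4x_{Pike} − 2x_{Kora}) − 33x_{Pike}.
∂π/∂x_{Pike} = 195 − 8x_{Pike} − 2x_{Kora} = 0 ⇒ x_{Pike} = 24.375 − 0.25x_{Kora}.
Similarly x_{Kora} = 23.625 − 0.25x_{Pike}.
Substituting the second reaction function into the first: x_{Pike} = 24.375 − 0.25(23.625 − 0.25x_{Pike}), which gives 0.9375x_{Pike} = 591/32 ⇒ x_{Pike} = 19.7.
Then x_{Kora} = 23.625 − 0.25·19.7 = 18.7.
P_{Pike} = 228 − 4·19.7 − 2·18.7 = 111.8.
Profit = (111.8 − 33)·19.7 = 1552.36.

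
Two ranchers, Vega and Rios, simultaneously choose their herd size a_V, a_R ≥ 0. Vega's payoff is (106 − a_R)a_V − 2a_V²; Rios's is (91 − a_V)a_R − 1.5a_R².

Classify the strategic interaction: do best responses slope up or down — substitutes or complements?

strategic substitutes

Expanding Vega's payoff: 106a_V − a_Ra_V − 2a_V².
∂π/∂a_V = 106 − a_R − 4a_V = 0, so a_V = 26.5 − 0.25a_R.
The best-response slope da_V/da_R = −0.25 < 0: the reaction function is downward-sloping, so the choices are strategic substitutes.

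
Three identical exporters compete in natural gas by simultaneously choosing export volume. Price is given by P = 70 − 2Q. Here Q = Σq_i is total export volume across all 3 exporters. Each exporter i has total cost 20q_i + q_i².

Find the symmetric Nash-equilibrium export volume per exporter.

A representative exporter's profit is π_i = q_i(70 − 2Q) − 20q_i − q_i², with Q = q_i + Σ_{j≠i} q_j.
First-order condition: 50 − 6q_i − 2Σ_{j≠i} q_j = 0.
In a symmetric equilibrium every exporter chooses the same q, so Σ_{j≠i} q_j = 2q. The condition becomes 50 − 10q = 0, giving q = 50/10 = 5.

5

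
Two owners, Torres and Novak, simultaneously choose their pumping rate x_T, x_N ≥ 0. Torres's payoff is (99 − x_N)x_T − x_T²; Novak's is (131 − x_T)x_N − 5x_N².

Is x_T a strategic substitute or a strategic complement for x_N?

strategic substitutes

Expanding Torres's payoff: 99x_T − x_Nx_T − x_T².
∂π/∂x_T = 99 − x_N − 2x_T = 0, so x_T = 49.5 − 0.5x_N.
The best-response slope dx_T/dx_N = −0.5 < 0: the reaction function is downward-sloping, so the choices are strategic substitutes.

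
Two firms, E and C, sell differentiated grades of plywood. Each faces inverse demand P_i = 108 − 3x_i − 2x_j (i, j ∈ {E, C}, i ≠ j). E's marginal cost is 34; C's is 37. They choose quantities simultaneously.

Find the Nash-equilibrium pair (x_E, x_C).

Firm E's profit: π = x_E(108 − 3x_E − 2x_C) − 34x_E.
∂π/∂x_E = 74 − 6x_E − 2x_C = 0 ⇒ x_E = 37/3 − (1/3)x_C.
Similarly x_C = 71/6 − (1/3)x_E.
Substituting the second reaction function into the first: x_E = 37/3 − (1/3)(71/6 − (1/3)x_E), which gives (8/9)x_E = 151/18 ⇒ x_E = 9.4375.
Then x_C = 71/6 − (1/3)·9.4375 = 8.6875.

9.4375, 8.6875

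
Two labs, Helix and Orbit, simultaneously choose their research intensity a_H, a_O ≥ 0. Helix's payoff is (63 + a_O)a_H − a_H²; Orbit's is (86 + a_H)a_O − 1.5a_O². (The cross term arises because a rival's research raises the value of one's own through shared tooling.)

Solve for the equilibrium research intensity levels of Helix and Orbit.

Expanding Helix's payoff: 63a_H + a_Oa_H − a_H².
∂π/∂a_H = 63 + a_O − 2a_H = 0, so a_H = 31.5 + 0.5a_O.
Likewise for Orbit: a_O = 86/3 + (1/3)a_H.
Plugging a_O into Helix's best response: a_H = 31.5 + 0.5(86/3 + (1/3)a_H) ⇒ (5/6)a_H = 275/6, so a_H = 55.
Then a_O = 86/3 + (1/3)·55 = 47.

55, 47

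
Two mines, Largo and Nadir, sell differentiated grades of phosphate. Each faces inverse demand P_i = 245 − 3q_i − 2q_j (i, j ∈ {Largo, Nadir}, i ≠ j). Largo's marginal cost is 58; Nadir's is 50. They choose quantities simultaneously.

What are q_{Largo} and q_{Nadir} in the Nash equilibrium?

22.875, 24.875

Mine Largo's profit: π = q_{Largo}(245 − 3q_{Largo} − 2q_{Nadir}) − 58q_{Largo}.
∂π/∂q_{Largo} = 187 − 6q_{Largo} − 2q_{Nadir} = 0 ⇒ q_{Largo} = 187/6 − (1/3)q_{Nadir}.
Similarly q_{Nadir} = 32.5 − (1/3)q_{Largo}.
Substituting the second reaction function into the first: q_{Largo} = 187/6 − (1/3)(32.5 − (1/3)q_{Largo}), which gives (8/9)q_{Largo} = 61/3 ⇒ q_{Largo} = 22.875.
Then q_{Nadir} = 32.5 − (1/3)·22.875 = 24.875.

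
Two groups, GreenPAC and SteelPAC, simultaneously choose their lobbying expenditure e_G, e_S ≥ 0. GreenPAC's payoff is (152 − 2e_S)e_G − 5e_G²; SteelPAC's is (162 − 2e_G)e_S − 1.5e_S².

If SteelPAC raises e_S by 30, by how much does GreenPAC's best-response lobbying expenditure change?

Expanding GreenPAC's payoff: 152e_G − 2e_Se_G − 5e_G².
∂π/∂e_G = 152 − 2e_S − 10e_G = 0, so e_G = 15.2 − 0.2e_S.
The reaction-function slope is −0.2, so a 30-unit rise in e_S moves e_G by −0.2 × 30 = −6. GreenPAC's best response falls — the actions are strategic substitutes.

-6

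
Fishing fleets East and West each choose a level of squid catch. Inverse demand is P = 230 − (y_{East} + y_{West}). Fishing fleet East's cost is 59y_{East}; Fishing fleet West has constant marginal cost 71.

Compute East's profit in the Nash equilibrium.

3721

Fishing fleet East's profit: π = y_{East}(230 − (y_{East} + y_{West})) − 59y_{East}.
∂π/∂y_{East} = 171 − 2y_{East} − y_{West} = 0, so y_{East} = 85.5 − 0.5y_{West}.
By the same steps for West: y_{West} = 79.5 − 0.5y_{East}.
Substituting the second reaction function into the first: y_{East} = 85.5 − 0.5(79.5 − 0.5y_{East}), which gives 0.75y_{East} = 45.75 ⇒ y_{East} = 61.
Then y_{West} = 79.5 − 0.5·61 = 49.
Price P = 230 − 110 = 120.
East's profit: (120 − 59)·61 = 3721.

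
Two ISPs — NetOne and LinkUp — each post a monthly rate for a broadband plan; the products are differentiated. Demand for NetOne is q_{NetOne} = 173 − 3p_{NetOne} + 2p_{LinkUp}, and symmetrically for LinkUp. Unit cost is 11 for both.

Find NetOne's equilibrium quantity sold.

NetOne's profit: π = (p_{NetOne} − 11)(173 − 3p_{NetOne} + 2p_{LinkUp}).
∂π/∂p_{NetOne} = 206 − 6p_{NetOne} + 2p_{LinkUp} = 0 ⇒ p_{NetOne} = 103/3 + (1/3)p_{LinkUp}.
Setting p_{NetOne} = p_{LinkUp} in the reaction function: p_{NetOne} = 103/3 + (1/3)p_{NetOne}, so p_{NetOne} = (103/3) / (2/3) = 51.5.
q_{NetOne} = 173 − 3·51.5 + 2·51.5 = 121.5.

121.5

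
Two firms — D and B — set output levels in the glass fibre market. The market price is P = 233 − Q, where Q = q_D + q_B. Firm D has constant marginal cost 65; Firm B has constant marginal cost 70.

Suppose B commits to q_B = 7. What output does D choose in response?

Firm D's profit: π = q_D(233 − (q_D + q_B)) − 65q_D.
∂π/∂q_D = 168 − 2q_D − q_B = 0, so q_D = 84 − 0.5q_B.
At q_B = 7: q_D = 84 − 0.5·7 = 80.5.

80.5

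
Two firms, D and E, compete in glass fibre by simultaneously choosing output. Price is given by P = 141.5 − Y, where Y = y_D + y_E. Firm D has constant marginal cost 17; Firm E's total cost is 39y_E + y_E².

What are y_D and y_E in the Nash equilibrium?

56.5, 11.5

Firm D's profit: π = y_D(141.5 − (y_D + y_E)) − 17y_D.
∂π/∂y_D = 124.5 − 2y_D − y_E = 0, so y_D = 62.25 − 0.5y_E.
For E: ∂π/∂y_E = 102.5 − 4y_E − y_D = 0 ⇒ y_E = 25.625 − 0.25y_D.
Plugging y_E into D's best response: y_D = 62.25 − 0.5(25.625 − 0.25y_D) ⇒ 0.875y_D = 49.4375, so y_D = 56.5.
Then y_E = 25.625 − 0.25·56.5 = 11.5.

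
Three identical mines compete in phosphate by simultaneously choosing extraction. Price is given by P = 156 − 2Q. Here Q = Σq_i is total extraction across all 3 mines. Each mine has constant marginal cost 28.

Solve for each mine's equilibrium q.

16

A representative mine's profit is π_i = q_i(156 − 2Q) − 28q_i, with Q = q_i + Σ_{j≠i} q_j.
First-order condition: 128 − 4q_i − 2Σ_{j≠i} q_j = 0.
With identical mines, set every q_j = q: then 128 − 4q − 4q = 0, i.e. q = 128/8 = 16.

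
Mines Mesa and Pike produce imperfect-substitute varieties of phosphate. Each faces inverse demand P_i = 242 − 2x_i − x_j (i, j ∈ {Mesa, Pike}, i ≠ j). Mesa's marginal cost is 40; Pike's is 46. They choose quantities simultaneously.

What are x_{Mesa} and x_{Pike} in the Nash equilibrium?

40.8, 38.8

Mine Mesa's profit: π = x_{Mesa}(242 − 2x_{Mesa} − x_{Pike}) − 40x_{Mesa}.
∂π/∂x_{Mesa} = 202 − 4x_{Mesa} − x_{Pike} = 0 ⇒ x_{Mesa} = 50.5 − 0.25x_{Pike}.
Similarly x_{Pike} = 49 − 0.25x_{Mesa}.
Substituting the second reaction function into the first: x_{Mesa} = 50.5 − 0.25(49 − 0.25x_{Mesa}), which gives 0.9375x_{Mesa} = 38.25 ⇒ x_{Mesa} = 40.8.
Then x_{Pike} = 49 − 0.25·40.8 = 38.8.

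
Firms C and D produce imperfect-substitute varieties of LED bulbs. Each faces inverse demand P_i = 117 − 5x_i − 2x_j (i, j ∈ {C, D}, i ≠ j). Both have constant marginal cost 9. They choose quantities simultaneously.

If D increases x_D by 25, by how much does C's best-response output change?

Firm C's profit: π = x_C(117 − 5x_C − 2x_D) − 9x_C.
∂π/∂x_C = 108 − 10x_C − 2x_D = 0 ⇒ x_C = 10.8 − 0.2x_D.
The reaction-function slope is −0.2, so a 25-unit rise in x_D moves x_C by −0.2 × 25 = −5. C's best response falls — the actions are strategic substitutes.

-5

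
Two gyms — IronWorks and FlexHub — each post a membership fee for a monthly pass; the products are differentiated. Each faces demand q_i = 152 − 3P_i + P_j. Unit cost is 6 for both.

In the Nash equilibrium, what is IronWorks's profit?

2352

IronWorks's profit: π = (P_{IronWorks} − 6)(152 − 3P_{IronWorks} + P_{FlexHub}).
∂π/∂P_{IronWorks} = 170 − 6P_{IronWorks} + P_{FlexHub} = 0 ⇒ P_{IronWorks} = 85/3 + (1/6)P_{FlexHub}.
The game is symmetric, so in equilibrium P_{FlexHub} = P_{IronWorks}: the reaction function gives (5/6)P_{IronWorks} = 85/3, hence P_{IronWorks} = 34.
q_{IronWorks} = 152 − 3·34 + 34 = 84.
Profit = (34 − 6)·84 = 2352.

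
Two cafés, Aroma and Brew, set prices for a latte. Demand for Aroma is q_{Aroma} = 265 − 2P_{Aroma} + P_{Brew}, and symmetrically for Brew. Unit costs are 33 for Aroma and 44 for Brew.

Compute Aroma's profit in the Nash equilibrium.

Aroma's profit: π = (P_{Aroma} − 33)(265 − 2P_{Aroma} + P_{Brew}).
∂π/∂P_{Aroma} = 331 − 4P_{Aroma} + P_{Brew} = 0 ⇒ P_{Aroma} = 82.75 + 0.25P_{Brew}.
Similarly P_{Brew} = 88.25 + 0.25P_{Aroma}.
Substituting the second reaction function into the first: P_{Aroma} = 82.75 + 0.25(88.25 + 0.25P_{Aroma}), which gives 0.9375P_{Aroma} = 104.8125 ⇒ P_{Aroma} = 111.8.
Then P_{Brew} = 88.25 + 0.25·111.8 = 116.2.
q_{Aroma} = 265 − 2·111.8 + 116.2 = 157.6.
Profit = (111.8 − 33)·157.6 = 12418.88.

12418.88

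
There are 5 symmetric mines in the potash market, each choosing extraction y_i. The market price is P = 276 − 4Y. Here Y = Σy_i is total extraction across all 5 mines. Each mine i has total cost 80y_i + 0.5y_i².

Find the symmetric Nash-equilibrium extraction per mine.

A representative mine's profit is π_i = y_i(276 − 4Y) − 80y_i − 0.5y_i², with Y = y_i + Σ_{j≠i} y_j.
First-order condition: 196 − 9y_i − 4Σ_{j≠i} y_j = 0.
Imposing symmetry (y_j = y for all j) turns Σ_{j≠i} y_j into 4y, so 196 = 25y and y = 7.84.

7.84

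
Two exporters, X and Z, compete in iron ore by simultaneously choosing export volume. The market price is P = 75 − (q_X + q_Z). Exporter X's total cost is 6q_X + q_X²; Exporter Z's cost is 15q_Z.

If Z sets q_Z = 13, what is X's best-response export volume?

Exporter X's profit: π = q_X(75 − (q_X + q_Z)) − 6q_X − q_X².
∂π/∂q_X = 69 − 4q_X − q_Z = 0, so q_X = 17.25 − 0.25q_Z.
At q_Z = 13: q_X = 17.25 − 0.25·13 = 14.

14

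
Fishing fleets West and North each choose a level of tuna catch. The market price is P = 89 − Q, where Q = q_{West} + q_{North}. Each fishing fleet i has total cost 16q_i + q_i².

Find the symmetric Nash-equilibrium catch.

14.6

Fishing fleet West's profit: π = q_{West}(89 − (q_{West} + q_{North})) − 16q_{West} − q_{West}².
∂π/∂q_{West} = 73 − 4q_{West} − q_{North} = 0, so q_{West} = 18.25 − 0.25q_{North}.
Setting q_{West} = q_{North} in the reaction function: q_{West} = 18.25 − 0.25q_{West}, so q_{West} = 18.25 / 1.25 = 14.6.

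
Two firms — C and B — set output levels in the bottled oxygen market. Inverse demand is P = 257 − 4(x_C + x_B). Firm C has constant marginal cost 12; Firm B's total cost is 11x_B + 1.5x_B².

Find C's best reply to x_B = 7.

Firm C's profit: π = x_C(257 − 4(x_C + x_B)) − 12x_C.
∂π/∂x_C = 245 − 8x_C − 4x_B = 0, so x_C = 30.625 − 0.5x_B.
At x_B = 7: x_C = 30.625 − 0.5·7 = 27.125.

27.125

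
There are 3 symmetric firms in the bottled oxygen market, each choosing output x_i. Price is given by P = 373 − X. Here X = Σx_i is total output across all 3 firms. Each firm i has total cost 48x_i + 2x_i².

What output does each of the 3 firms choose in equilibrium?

A representative firm's profit is π_i = x_i(373 − X) − 48x_i − 2x_i², with X = x_i + Σ_{j≠i} x_j.
First-order condition: 325 − 6x_i − Σ_{j≠i} x_j = 0.
In a symmetric equilibrium every firm chooses the same x, so Σ_{j≠i} x_j = 2x. The condition becomes 325 − 8x = 0, giving x = 325/8 = 40.625.

40.625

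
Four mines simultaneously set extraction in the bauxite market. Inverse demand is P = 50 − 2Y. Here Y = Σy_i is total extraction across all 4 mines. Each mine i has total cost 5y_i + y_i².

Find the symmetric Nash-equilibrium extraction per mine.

3.75

A representative mine's profit is π_i = y_i(50 − 2Y) − 5y_i − y_i², with Y = y_i + Σ_{j≠i} y_j.
First-order condition: 45 − 6y_i − 2Σ_{j≠i} y_j = 0.
With identical mines, set every y_j = y: then 45 − 6y − 6y = 0, i.e. y = 45/12 = 3.75.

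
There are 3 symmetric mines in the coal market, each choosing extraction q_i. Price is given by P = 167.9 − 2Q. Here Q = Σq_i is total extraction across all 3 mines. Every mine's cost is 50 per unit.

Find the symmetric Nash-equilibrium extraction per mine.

14.7375

A representative mine's profit is π_i = q_i(167.9 − 2Q) − 50q_i, with Q = q_i + Σ_{j≠i} q_j.
First-order condition: 117.9 − 4q_i − 2Σ_{j≠i} q_j = 0.
Imposing symmetry (q_j = q for all j) turns Σ_{j≠i} q_j into 2q, so 117.9 = 8q and q = 14.7375.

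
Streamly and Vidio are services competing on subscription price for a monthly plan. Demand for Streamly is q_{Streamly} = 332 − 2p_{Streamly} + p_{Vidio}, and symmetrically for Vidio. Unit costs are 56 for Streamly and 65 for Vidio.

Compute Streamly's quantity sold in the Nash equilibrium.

Streamly's profit: π = (p_{Streamly} − 56)(332 − 2p_{Streamly} + p_{Vidio}).
∂π/∂p_{Streamly} = 444 − 4p_{Streamly} + p_{Vidio} = 0 ⇒ p_{Streamly} = 111 + 0.25p_{Vidio}.
Similarly p_{Vidio} = 115.5 + 0.25p_{Streamly}.
Solving the two reaction functions simultaneously: (1 − (0.25)(0.25))p_{Streamly} = 111 + 0.25·115.5, so 0.9375p_{Streamly} = 139.875 and p_{Streamly} = 149.2.
Then p_{Vidio} = 115.5 + 0.25·149.2 = 152.8.
q_{Streamly} = 332 − 2·149.2 + 152.8 = 186.4.

186.4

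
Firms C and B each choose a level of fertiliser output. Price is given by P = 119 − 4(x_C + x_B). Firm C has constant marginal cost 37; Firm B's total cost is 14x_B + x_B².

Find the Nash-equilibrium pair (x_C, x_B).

6.25, 8

Firm C's profit: π = x_C(119 − 4(x_C + x_B)) − 37x_C.
∂π/∂x_C = 82 − 8x_C − 4x_B = 0, so x_C = 10.25 − 0.5x_B.
For B: ∂π/∂x_B = 105 − 10x_B − 4x_C = 0 ⇒ x_B = 10.5 − 0.4x_C.
Plugging x_B into C's best response: x_C = 10.25 − 0.5(10.5 − 0.4x_C) ⇒ 0.8x_C = 5, so x_C = 6.25.
Then x_B = 10.5 − 0.4·6.25 = 8.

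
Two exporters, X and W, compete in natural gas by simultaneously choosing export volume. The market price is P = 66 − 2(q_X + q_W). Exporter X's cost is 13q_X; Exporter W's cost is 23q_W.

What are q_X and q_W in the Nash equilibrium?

10.5, 5.5

Exporter X's profit: π = q_X(66 − 2(q_X + q_W)) − 13q_X.
∂π/∂q_X = 53 − 4q_X − 2q_W = 0, so q_X = 13.25 − 0.5q_W.
By the same steps for W: q_W = 10.75 − 0.5q_X.
Solving the two reaction functions simultaneously: (1 − (−0.5)(−0.5))q_X = 13.25 − 0.5·10.75, so 0.75q_X = 7.875 and q_X = 10.5.
Then q_W = 10.75 − 0.5·10.5 = 5.5.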